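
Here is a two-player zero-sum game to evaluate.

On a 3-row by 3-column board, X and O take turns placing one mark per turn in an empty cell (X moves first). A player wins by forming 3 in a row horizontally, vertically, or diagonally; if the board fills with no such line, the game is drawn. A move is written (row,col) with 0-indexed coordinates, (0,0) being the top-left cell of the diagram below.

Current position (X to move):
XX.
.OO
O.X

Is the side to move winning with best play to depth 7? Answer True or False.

X winning at [XX./.OO/O.X]: True

ply 1, X at XX./.OO/O.X | (0,2)=+1→XXX/.OO/O.X*; (1,0)=-1→XX./XOO/O.X; (2,1)=-1→XX./.OO/OXX
ply 2: XXX/.OO/O.X is terminal -1 (O); from XX./.OO/O.X depth 7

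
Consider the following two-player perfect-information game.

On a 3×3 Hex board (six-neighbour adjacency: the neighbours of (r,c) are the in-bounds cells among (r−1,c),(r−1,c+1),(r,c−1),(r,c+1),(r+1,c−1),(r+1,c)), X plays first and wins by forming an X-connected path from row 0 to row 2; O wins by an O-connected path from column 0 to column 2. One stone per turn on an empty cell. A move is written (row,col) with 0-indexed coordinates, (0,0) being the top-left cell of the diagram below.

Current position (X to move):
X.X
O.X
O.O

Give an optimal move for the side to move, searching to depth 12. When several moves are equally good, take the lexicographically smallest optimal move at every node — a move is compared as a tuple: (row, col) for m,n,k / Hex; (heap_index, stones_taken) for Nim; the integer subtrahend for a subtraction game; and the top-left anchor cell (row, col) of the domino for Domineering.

X's best at [X.X/O.X/O.O]: (2,1)

[X.X/O.X/O.O] X move#1: (0,1):-1/XXX/O.X/O.O, (1,1):-1/X.X/OXX/O.O, (2,1):+1/X.X/O.X/OXO*
[X.X/O.X/OXO] end (terminal -1, O#2); searched X.X/O.X/O.O to 12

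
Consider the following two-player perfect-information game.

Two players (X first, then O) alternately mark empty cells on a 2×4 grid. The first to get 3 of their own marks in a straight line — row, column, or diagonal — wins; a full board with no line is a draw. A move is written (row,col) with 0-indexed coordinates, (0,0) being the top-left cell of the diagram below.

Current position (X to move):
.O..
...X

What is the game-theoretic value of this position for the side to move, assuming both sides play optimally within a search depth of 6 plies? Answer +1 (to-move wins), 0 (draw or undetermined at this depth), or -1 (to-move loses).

p1 X@[.O../...X]: (0,0)[XO../...X]+0* (0,2)[.OX./...X]+0 (0,3)[.O.X/...X]+0 (1,0)[.O../X..X]-1 (1,1)[.O../.X.X]+0 (1,2)[.O../..XX]+0
p2 O@[XO../...X]: (0,2)[XOO./...X]+0* (0,3)[XO.O/...X]+0 (1,0)[XO../O..X]+0 (1,1)[XO../.O.X]+0 (1,2)[XO../..OX]+0
p3 X@[XOO./...X]: (0,3)[XOOX/...X]+0* (1,0)[XOO./X..X]-1 (1,1)[XOO./.X.X]-1 (1,2)[XOO./..XX]-1
p4 O@[XOOX/...X]: (1,0)[XOOX/O..X]+0* (1,1)[XOOX/.O.X]+0 (1,2)[XOOX/..OX]+0
p5 X@[XOOX/O..X]: (1,1)[XOOX/OX.X]+0* (1,2)[XOOX/O.XX]+0
p6 O@[XOOX/OX.X]: (1,2)[XOOX/OXOX]+0*
p7 X@[XOOX/OXOX] terminal +0; root [.O../...X] d6

value(.O../...X, X) = 0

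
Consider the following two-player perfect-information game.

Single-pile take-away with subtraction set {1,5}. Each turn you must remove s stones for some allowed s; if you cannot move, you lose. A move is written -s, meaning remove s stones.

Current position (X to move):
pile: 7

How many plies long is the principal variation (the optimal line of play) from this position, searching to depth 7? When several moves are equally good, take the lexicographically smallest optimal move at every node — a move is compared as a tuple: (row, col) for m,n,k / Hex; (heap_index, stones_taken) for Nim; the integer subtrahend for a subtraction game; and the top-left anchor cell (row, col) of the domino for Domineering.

PV length from [7]: 7 plies

p1 X@[7]: -1[6]+1* -5[2]+1
p2 O@[6]: -1[5]-1* -5[1]-1
p3 X@[5]: -1[4]+1* -5[0]+1
p4 O@[4]: -1[3]-1*
p5 X@[3]: -1[2]+1*
p6 O@[2]: -1[1]-1*
p7 X@[1]: -1[0]+1*
p8 O@[0] terminal -1; root [7] d7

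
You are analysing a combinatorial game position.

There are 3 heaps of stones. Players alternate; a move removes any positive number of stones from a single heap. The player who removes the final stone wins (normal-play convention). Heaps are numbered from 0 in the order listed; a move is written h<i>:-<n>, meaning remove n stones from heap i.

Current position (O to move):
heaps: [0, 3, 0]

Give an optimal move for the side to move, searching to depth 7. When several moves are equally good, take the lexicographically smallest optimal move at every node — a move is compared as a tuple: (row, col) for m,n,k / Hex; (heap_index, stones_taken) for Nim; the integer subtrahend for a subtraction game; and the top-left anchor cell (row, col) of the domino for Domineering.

O's best at [(0,3,0)]: h1:-3

ply 1, O at (0,3,0) | h1:-1=-1→(0,2,0); h1:-2=-1→(0,1,0); h1:-3=+1→(0,0,0)*
ply 2: (0,0,0) is terminal -1 (X); from (0,3,0) depth 7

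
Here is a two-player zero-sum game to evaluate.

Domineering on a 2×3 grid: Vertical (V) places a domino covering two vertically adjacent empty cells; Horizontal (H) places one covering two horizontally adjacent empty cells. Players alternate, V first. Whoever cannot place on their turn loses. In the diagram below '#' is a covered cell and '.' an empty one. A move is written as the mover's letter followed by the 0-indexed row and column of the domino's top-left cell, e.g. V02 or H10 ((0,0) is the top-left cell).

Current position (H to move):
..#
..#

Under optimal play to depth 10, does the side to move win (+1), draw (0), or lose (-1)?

value(..#/..#, H) = +1

p1 H@[..#/..#]: H00[###/..#]+1* H10[..#/###]+1
p2 V@[###/..#] terminal -1; root [..#/..#] d10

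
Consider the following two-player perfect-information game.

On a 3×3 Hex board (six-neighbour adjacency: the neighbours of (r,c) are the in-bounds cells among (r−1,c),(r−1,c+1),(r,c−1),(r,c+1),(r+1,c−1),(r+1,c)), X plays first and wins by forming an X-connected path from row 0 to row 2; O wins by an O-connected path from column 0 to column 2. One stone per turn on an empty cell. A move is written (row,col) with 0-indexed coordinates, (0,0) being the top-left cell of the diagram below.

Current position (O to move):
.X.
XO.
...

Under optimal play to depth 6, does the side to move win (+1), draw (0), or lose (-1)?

value(.X./XO./..., O) = +1

[.X./XO./...] O move#1: (0,0):-1/OX./XO./..., (0,2):-1/.XO/XO./..., (1,2):-1/.X./XOO/..., (2,0):+1/.X./XO./O..*, (2,1):-1/.X./XO./.O., (2,2):-1/.X./XO./..O
[.X./XO./O..] X move#2: (0,0):-1/XX./XO./O..*, (0,2):-1/.XX/XO./O.., (1,2):-1/.X./XOX/O.., (2,1):-1/.X./XO./OX., (2,2):-1/.X./XO./O.X
[XX./XO./O..] O move#3: (0,2):+1/XXO/XO./O..*, (1,2):+1/XX./XOO/O.., (2,1):+1/XX./XO./OO., (2,2):+1/XX./XO./O.O
[XXO/XO./O..] end (terminal -1, X#4); searched .X./XO./... to 6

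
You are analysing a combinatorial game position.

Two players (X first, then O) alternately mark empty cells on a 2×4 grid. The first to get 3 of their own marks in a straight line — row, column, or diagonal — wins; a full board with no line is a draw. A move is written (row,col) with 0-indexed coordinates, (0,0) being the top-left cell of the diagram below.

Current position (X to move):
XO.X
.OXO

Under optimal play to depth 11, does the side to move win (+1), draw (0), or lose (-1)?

value(XO.X/.OXO, X) = 0

[XO.X/.OXO] X move#1: (0,2):+0/XOXX/.OXO*, (1,0):+0/XO.X/XOXO
[XOXX/.OXO] O move#2: (1,0):+0/XOXX/OOXO*
[XOXX/OOXO] end (terminal +0, X#3); searched XO.X/.OXO to 11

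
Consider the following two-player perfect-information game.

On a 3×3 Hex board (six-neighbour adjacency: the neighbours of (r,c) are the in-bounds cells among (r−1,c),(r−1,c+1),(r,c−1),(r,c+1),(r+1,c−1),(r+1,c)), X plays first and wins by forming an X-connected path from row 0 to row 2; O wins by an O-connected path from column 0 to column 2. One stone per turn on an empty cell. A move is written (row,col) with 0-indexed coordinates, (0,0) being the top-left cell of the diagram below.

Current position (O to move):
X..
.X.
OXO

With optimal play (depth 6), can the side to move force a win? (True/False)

ply 1, O at X../.X./OXO | (0,1)=-1→XO./.X./OXO*; (0,2)=-1→X.O/.X./OXO; (1,0)=-1→X../OX./OXO; (1,2)=-1→X../.XO/OXO
ply 2, X at XO./.X./OXO | (0,2)=+1→XOX/.X./OXO*; (1,0)=+1→XO./XX./OXO; (1,2)=+1→XO./.XX/OXO
ply 3: XOX/.X./OXO is terminal -1 (O); from X../.X./OXO depth 6

O winning at [X../.X./OXO]: False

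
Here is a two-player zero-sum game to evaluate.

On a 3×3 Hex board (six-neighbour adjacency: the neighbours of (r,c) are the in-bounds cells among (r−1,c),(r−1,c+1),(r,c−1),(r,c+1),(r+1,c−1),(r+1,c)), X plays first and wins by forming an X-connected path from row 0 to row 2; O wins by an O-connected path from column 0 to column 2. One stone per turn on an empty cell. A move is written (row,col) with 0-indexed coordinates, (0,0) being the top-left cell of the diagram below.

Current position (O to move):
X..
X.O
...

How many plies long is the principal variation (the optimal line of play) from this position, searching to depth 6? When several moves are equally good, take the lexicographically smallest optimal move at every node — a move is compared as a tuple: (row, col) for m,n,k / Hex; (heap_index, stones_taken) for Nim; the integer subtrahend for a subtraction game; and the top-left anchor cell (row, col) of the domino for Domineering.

p1 O@[X../X.O/...]: (0,1)[XO./X.O/...]-1 (0,2)[X.O/X.O/...]-1 (1,1)[X../XOO/...]-1 (2,0)[X../X.O/O..]+1* (2,1)[X../X.O/.O.]-1 (2,2)[X../X.O/..O]-1
p2 X@[X../X.O/O..]: (0,1)[XX./X.O/O..]-1* (0,2)[X.X/X.O/O..]-1 (1,1)[X../XXO/O..]-1 (2,1)[X../X.O/OX.]-1 (2,2)[X../X.O/O.X]-1
p3 O@[XX./X.O/O..]: (0,2)[XXO/X.O/O..]+1* (1,1)[XX./XOO/O..]+1 (2,1)[XX./X.O/OO.]+1 (2,2)[XX./X.O/O.O]+1
p4 X@[XXO/X.O/O..]: (1,1)[XXO/XXO/O..]-1* (2,1)[XXO/X.O/OX.]-1 (2,2)[XXO/X.O/O.X]-1
p5 O@[XXO/XXO/O..]: (2,1)[XXO/XXO/OO.]+1* (2,2)[XXO/XXO/O.O]-1
p6 X@[XXO/XXO/OO.] terminal -1; root [X../X.O/...] d6

PV length from [X../X.O/...]: 5 plies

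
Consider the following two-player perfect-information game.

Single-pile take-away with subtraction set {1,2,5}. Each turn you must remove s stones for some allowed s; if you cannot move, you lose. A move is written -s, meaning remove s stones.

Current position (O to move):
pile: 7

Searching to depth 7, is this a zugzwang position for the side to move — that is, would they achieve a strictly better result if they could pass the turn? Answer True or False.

ply 1, O at 7 | -1=+1→6*; -2=-1→5; -5=-1→2
ply 2, X at 6 | -1=-1→5*; -2=-1→4; -5=-1→1
ply 3, O at 5 | -1=-1→4; -2=+1→3*; -5=+1→0
ply 4, X at 3 | -1=-1→2*; -2=-1→1
ply 5, O at 2 | -1=-1→1; -2=+1→0*
ply 6: 0 is terminal -1 (X); from 7 depth 7
pass branch (X moves first from the same position):
  | ply 1, X at 7 | -1=+1→6*; -2=-1→5; -5=-1→2
  | ply 2, O at 6 | -1=-1→5*; -2=-1→4; -5=-1→1
  | ply 3, X at 5 | -1=-1→4; -2=+1→3*; -5=+1→0
  | ply 4, O at 3 | -1=-1→2*; -2=-1→1
  | ply 5, X at 2 | -1=-1→1; -2=+1→0*
  | ply 6: 0 is terminal -1 (O); from 7 depth 7
O moving scores +1; O passing scores -1

zugzwang(7, O) = False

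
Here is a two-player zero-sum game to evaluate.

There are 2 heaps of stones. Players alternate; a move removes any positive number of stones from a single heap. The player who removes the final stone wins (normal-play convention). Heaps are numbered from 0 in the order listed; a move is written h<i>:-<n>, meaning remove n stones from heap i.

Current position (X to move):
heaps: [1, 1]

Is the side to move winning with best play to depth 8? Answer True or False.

X winning at [(1,1)]: False

ply 1, X at (1,1) | h0:-1=-1→(0,1)*; h1:-1=-1→(1,0)
ply 2, O at (0,1) | h1:-1=+1→(0,0)*
ply 3: (0,0) is terminal -1 (X); from (1,1) depth 8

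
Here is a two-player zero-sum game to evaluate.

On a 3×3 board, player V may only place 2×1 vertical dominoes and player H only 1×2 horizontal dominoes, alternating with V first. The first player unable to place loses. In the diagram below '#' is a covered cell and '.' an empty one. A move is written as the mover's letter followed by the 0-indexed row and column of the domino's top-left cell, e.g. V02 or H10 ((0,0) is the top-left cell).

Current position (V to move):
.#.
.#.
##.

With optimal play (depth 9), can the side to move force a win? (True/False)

[.#./.#./##.] V move#1: V00:+1/##./##./##.*, V02:+1/.##/.##/##., V12:+1/.#./.##/###
[##./##./##.] end (terminal -1, H#2); searched .#./.#./##. to 9

V winning at [.#./.#./##.]: True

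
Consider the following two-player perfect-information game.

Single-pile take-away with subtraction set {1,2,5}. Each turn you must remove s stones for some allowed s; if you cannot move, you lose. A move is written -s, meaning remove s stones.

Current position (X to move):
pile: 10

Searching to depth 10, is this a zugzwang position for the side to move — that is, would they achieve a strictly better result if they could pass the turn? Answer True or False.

[10] X move#1: -1:+1/9*, -2:-1/8, -5:-1/5
[9] O move#2: -1:-1/8*, -2:-1/7, -5:-1/4
[8] X move#3: -1:-1/7, -2:+1/6*, -5:+1/3
[6] O move#4: -1:-1/5*, -2:-1/4, -5:-1/1
[5] X move#5: -1:-1/4, -2:+1/3*, -5:+1/0
[3] O move#6: -1:-1/2*, -2:-1/1
[2] X move#7: -1:-1/1, -2:+1/0*
[0] end (terminal -1, O#8); searched 10 to 10
suppose X passes — search the same position with O to move:
pass> [10] O move#1: -1:+1/9*, -2:-1/8, -5:-1/5
pass> [9] X move#2: -1:-1/8*, -2:-1/7, -5:-1/4
pass> [8] O move#3: -1:-1/7, -2:+1/6*, -5:+1/3
pass> [6] X move#4: -1:-1/5*, -2:-1/4, -5:-1/1
pass> [5] O move#5: -1:-1/4, -2:+1/3*, -5:+1/0
pass> [3] X move#6: -1:-1/2*, -2:-1/1
pass> [2] O move#7: -1:-1/1, -2:+1/0*
pass> [0] end (terminal -1, X#8); searched 10 to 10
for X: play +1, pass -1

zugzwang(10, X) = False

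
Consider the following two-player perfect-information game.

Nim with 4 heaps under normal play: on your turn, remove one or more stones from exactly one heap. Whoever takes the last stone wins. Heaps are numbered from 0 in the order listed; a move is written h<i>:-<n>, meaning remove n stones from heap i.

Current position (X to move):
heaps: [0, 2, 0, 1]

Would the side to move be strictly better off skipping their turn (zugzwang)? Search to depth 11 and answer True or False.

[(0,2,0,1)] X move#1: h1:-1:+1/(0,1,0,1)*, h1:-2:-1/(0,0,0,1), h3:-1:-1/(0,2,0,0)
[(0,1,0,1)] O move#2: h1:-1:-1/(0,0,0,1)*, h3:-1:-1/(0,1,0,0)
[(0,0,0,1)] X move#3: h3:-1:+1/(0,0,0,0)*
[(0,0,0,0)] end (terminal -1, O#4); searched (0,2,0,1) to 11
pass branch (O moves first from the same position):
  | [(0,2,0,1)] O move#1: h1:-1:+1/(0,1,0,1)*, h1:-2:-1/(0,0,0,1), h3:-1:-1/(0,2,0,0)
  | [(0,1,0,1)] X move#2: h1:-1:-1/(0,0,0,1)*, h3:-1:-1/(0,1,0,0)
  | [(0,0,0,1)] O move#3: h3:-1:+1/(0,0,0,0)*
  | [(0,0,0,0)] end (terminal -1, X#4); searched (0,2,0,1) to 11
X moving scores +1; X passing scores -1

zugzwang((0,2,0,1), X) = False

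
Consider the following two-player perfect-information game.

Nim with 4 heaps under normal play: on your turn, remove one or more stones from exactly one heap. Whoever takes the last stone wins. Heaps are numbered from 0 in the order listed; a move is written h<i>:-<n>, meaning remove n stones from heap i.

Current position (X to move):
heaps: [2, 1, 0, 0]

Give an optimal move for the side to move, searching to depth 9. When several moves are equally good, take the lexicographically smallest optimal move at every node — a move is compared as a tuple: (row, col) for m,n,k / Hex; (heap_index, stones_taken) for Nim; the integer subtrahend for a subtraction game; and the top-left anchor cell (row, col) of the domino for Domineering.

X's best at [(2,1,0,0)]: h0:-1

[(2,1,0,0)] X move#1: h0:-1:+1/(1,1,0,0)*, h0:-2:-1/(0,1,0,0), h1:-1:-1/(2,0,0,0)
[(1,1,0,0)] O move#2: h0:-1:-1/(0,1,0,0)*, h1:-1:-1/(1,0,0,0)
[(0,1,0,0)] X move#3: h1:-1:+1/(0,0,0,0)*
[(0,0,0,0)] end (terminal -1, O#4); searched (2,1,0,0) to 9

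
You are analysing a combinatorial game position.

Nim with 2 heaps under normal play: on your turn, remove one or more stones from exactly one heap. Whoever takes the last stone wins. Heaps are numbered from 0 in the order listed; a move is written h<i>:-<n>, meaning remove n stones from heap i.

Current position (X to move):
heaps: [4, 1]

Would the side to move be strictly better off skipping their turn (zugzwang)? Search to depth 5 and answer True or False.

zugzwang((4,1), X) = False

ply 1, X at (4,1) | h0:-1=-1→(3,1); h0:-2=-1→(2,1); h0:-3=+1→(1,1)*; h0:-4=-1→(0,1); h1:-1=-1→(4,0)
ply 2, O at (1,1) | h0:-1=-1→(0,1)*; h1:-1=-1→(1,0)
ply 3, X at (0,1) | h1:-1=+1→(0,0)*
ply 4: (0,0) is terminal -1 (O); from (4,1) depth 5
if X skipped the turn, O would face:
~ ply 1, O at (4,1) | h0:-1=-1→(3,1); h0:-2=-1→(2,1); h0:-3=+1→(1,1)*; h0:-4=-1→(0,1); h1:-1=-1→(4,0)
~ ply 2, X at (1,1) | h0:-1=-1→(0,1)*; h1:-1=-1→(1,0)
~ ply 3, O at (0,1) | h1:-1=+1→(0,0)*
~ ply 4: (0,0) is terminal -1 (X); from (4,1) depth 5
compare (X): move=+1 vs pass=-1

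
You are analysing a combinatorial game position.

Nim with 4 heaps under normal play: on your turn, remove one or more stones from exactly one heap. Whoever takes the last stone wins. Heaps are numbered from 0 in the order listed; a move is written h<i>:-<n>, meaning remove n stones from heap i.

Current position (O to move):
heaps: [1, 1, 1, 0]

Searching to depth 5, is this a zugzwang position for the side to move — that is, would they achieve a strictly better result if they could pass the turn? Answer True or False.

zugzwang((1,1,1,0), O) = False

p1 O@[(1,1,1,0)]: h0:-1[(0,1,1,0)]+1* h1:-1[(1,0,1,0)]+1 h2:-1[(1,1,0,0)]+1
p2 X@[(0,1,1,0)]: h1:-1[(0,0,1,0)]-1* h2:-1[(0,1,0,0)]-1
p3 O@[(0,0,1,0)]: h2:-1[(0,0,0,0)]+1*
p4 X@[(0,0,0,0)] terminal -1; root [(1,1,1,0)] d5
suppose O passes — search the same position with X to move:
pass> p1 X@[(1,1,1,0)]: h0:-1[(0,1,1,0)]+1* h1:-1[(1,0,1,0)]+1 h2:-1[(1,1,0,0)]+1
pass> p2 O@[(0,1,1,0)]: h1:-1[(0,0,1,0)]-1* h2:-1[(0,1,0,0)]-1
pass> p3 X@[(0,0,1,0)]: h2:-1[(0,0,0,0)]+1*
pass> p4 O@[(0,0,0,0)] terminal -1; root [(1,1,1,0)] d5
for O: play +1, pass -1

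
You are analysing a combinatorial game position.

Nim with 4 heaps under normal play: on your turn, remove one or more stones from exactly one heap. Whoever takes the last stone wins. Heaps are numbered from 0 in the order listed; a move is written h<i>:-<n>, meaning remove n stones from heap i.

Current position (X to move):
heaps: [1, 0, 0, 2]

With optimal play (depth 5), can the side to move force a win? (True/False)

p1 X@[(1,0,0,2)]: h0:-1[(0,0,0,2)]-1 h3:-1[(1,0,0,1)]+1* h3:-2[(1,0,0,0)]-1
p2 O@[(1,0,0,1)]: h0:-1[(0,0,0,1)]-1* h3:-1[(1,0,0,0)]-1
p3 X@[(0,0,0,1)]: h3:-1[(0,0,0,0)]+1*
p4 O@[(0,0,0,0)] terminal -1; root [(1,0,0,2)] d5

X winning at [(1,0,0,2)]: True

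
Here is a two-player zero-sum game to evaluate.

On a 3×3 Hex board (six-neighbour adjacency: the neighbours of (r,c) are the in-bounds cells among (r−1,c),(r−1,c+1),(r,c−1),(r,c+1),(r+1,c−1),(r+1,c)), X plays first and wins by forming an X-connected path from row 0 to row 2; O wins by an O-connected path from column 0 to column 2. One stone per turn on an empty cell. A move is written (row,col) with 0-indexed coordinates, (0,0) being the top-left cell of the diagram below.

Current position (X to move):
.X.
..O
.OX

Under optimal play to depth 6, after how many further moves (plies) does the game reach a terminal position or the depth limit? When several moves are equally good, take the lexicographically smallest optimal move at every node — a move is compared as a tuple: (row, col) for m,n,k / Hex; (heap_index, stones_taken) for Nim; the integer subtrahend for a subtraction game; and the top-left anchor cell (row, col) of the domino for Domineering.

p1 X@[.X./..O/.OX]: (0,0)[XX./..O/.OX]-1 (0,2)[.XX/..O/.OX]-1 (1,0)[.X./X.O/.OX]-1 (1,1)[.X./.XO/.OX]-1 (2,0)[.X./..O/XOX]+1*
p2 O@[.X./..O/XOX]: (0,0)[OX./..O/XOX]-1* (0,2)[.XO/..O/XOX]-1 (1,0)[.X./O.O/XOX]-1 (1,1)[.X./.OO/XOX]-1
p3 X@[OX./..O/XOX]: (0,2)[OXX/..O/XOX]+1* (1,0)[OX./X.O/XOX]+1 (1,1)[OX./.XO/XOX]+1
p4 O@[OXX/..O/XOX]: (1,0)[OXX/O.O/XOX]-1* (1,1)[OXX/.OO/XOX]-1
p5 X@[OXX/O.O/XOX]: (1,1)[OXX/OXO/XOX]+1*
p6 O@[OXX/OXO/XOX] terminal -1; root [.X./..O/.OX] d6

PV length from [.X./..O/.OX]: 5 plies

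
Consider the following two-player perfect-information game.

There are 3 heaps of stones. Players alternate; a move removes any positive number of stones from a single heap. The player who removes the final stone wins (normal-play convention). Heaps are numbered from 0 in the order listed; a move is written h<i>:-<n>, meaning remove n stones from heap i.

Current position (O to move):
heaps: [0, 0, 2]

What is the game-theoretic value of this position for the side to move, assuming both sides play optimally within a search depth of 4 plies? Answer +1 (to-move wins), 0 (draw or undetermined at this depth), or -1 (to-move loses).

[(0,0,2)] O move#1: h2:-1:-1/(0,0,1), h2:-2:+1/(0,0,0)*
[(0,0,0)] end (terminal -1, X#2); searched (0,0,2) to 4

value((0,0,2), O) = +1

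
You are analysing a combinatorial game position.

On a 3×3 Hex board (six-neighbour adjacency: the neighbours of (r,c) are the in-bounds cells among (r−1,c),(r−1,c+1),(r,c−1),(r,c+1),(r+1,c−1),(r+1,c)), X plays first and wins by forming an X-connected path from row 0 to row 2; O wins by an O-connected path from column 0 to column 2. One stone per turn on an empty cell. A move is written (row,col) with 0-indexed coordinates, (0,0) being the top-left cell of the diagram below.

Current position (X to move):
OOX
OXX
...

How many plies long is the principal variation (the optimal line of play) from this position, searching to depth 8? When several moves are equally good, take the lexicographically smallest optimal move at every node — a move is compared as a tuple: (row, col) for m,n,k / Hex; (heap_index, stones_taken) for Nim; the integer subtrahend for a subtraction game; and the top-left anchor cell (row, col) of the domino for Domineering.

ply 1, X at OOX/OXX/... | (2,0)=+1→OOX/OXX/X..*; (2,1)=+1→OOX/OXX/.X.; (2,2)=+1→OOX/OXX/..X
ply 2: OOX/OXX/X.. is terminal -1 (O); from OOX/OXX/... depth 8

PV length from [OOX/OXX/...]: 1 ply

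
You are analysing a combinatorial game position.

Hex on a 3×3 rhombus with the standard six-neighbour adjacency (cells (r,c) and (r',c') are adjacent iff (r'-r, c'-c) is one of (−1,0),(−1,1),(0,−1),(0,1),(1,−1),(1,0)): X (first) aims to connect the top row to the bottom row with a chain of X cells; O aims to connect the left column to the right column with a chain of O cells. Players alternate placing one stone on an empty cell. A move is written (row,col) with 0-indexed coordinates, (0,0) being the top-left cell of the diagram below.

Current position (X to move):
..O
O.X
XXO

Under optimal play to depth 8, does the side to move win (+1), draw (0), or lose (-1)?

value(..O/O.X/XXO, X) = -1

p1 X@[..O/O.X/XXO]: (0,0)[X.O/O.X/XXO]-1* (0,1)[.XO/O.X/XXO]-1 (1,1)[..O/OXX/XXO]-1
p2 O@[X.O/O.X/XXO]: (0,1)[XOO/O.X/XXO]+1* (1,1)[X.O/OOX/XXO]+1
p3 X@[XOO/O.X/XXO] terminal -1; root [..O/O.X/XXO] d8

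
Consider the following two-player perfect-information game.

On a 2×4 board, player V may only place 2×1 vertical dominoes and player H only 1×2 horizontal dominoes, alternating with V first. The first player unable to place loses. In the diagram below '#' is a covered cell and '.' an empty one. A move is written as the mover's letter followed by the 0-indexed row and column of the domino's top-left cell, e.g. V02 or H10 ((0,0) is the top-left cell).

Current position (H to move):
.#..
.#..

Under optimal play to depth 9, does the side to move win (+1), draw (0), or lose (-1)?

value(.#../.#.., H) = +1

[.#../.#..] H move#1: H02:+1/.###/.#..*, H12:+1/.#../.###
[.###/.#..] V move#2: V00:-1/####/##..*
[####/##..] H move#3: H12:+1/####/####*
[####/####] end (terminal -1, V#4); searched .#../.#.. to 9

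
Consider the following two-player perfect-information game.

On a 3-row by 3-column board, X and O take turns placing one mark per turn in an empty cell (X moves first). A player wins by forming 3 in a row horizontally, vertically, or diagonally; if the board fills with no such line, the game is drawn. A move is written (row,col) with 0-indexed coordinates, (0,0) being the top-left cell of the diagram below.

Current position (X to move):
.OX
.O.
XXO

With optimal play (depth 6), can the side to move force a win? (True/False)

p1 X@[.OX/.O./XXO]: (0,0)[XOX/.O./XXO]+0* (1,0)[.OX/XO./XXO]-1 (1,2)[.OX/.OX/XXO]-1
p2 O@[XOX/.O./XXO]: (1,0)[XOX/OO./XXO]+0* (1,2)[XOX/.OO/XXO]-1
p3 X@[XOX/OO./XXO]: (1,2)[XOX/OOX/XXO]+0*
p4 O@[XOX/OOX/XXO] terminal +0; root [.OX/.O./XXO] d6

X winning at [.OX/.O./XXO]: False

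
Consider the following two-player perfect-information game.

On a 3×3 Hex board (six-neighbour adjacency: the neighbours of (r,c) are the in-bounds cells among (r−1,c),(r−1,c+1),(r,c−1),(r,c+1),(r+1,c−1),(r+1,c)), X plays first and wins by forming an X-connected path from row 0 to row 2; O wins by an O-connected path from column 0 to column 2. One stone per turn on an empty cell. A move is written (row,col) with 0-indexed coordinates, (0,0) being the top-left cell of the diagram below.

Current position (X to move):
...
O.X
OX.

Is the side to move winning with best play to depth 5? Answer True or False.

[.../O.X/OX.] X move#1: (0,0):-1/X../O.X/OX., (0,1):+1/.X./O.X/OX.*, (0,2):+1/..X/O.X/OX., (1,1):+1/.../OXX/OX., (2,2):-1/.../O.X/OXX
[.X./O.X/OX.] O move#2: (0,0):-1/OX./O.X/OX.*, (0,2):-1/.XO/O.X/OX., (1,1):-1/.X./OOX/OX., (2,2):-1/.X./O.X/OXO
[OX./O.X/OX.] X move#3: (0,2):+1/OXX/O.X/OX.*, (1,1):+1/OX./OXX/OX., (2,2):+1/OX./O.X/OXX
[OXX/O.X/OX.] end (terminal -1, O#4); searched .../O.X/OX. to 5

X winning at [.../O.X/OX.]: True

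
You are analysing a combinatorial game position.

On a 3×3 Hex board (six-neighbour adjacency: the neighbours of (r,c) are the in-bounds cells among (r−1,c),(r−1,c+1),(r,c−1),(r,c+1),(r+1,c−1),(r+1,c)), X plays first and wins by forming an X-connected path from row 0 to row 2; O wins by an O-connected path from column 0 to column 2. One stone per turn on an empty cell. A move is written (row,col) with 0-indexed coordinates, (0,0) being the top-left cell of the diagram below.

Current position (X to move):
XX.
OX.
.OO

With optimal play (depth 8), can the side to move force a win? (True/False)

X winning at [XX./OX./.OO]: True

ply 1, X at XX./OX./.OO | (0,2)=-1→XXX/OX./.OO; (1,2)=-1→XX./OXX/.OO; (2,0)=+1→XX./OX./XOO*
ply 2: XX./OX./XOO is terminal -1 (O); from XX./OX./.OO depth 8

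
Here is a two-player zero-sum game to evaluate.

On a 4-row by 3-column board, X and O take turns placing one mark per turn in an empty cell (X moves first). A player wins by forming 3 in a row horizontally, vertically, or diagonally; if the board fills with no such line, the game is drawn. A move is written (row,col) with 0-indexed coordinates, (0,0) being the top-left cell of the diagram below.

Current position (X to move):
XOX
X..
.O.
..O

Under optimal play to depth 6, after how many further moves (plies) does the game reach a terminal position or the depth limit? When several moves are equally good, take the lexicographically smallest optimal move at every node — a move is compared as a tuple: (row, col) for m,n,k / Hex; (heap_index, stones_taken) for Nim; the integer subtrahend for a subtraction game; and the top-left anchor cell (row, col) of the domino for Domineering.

PV length from [XOX/X../.O./..O]: 3 plies

ply 1, X at XOX/X../.O./..O | (1,1)=+1→XOX/XX./.O./..O*; (1,2)=-1→XOX/X.X/.O./..O; (2,0)=+1→XOX/X../XO./..O; (2,2)=-1→XOX/X../.OX/..O; (3,0)=-1→XOX/X../.O./X.O; (3,1)=-1→XOX/X../.O./.XO
ply 2, O at XOX/XX./.O./..O | (1,2)=-1→XOX/XXO/.O./..O*; (2,0)=-1→XOX/XX./OO./..O; (2,2)=-1→XOX/XX./.OO/..O; (3,0)=-1→XOX/XX./.O./O.O; (3,1)=-1→XOX/XX./.O./.OO
ply 3, X at XOX/XXO/.O./..O | (2,0)=+1→XOX/XXO/XO./..O*; (2,2)=+1→XOX/XXO/.OX/..O; (3,0)=-1→XOX/XXO/.O./X.O; (3,1)=-1→XOX/XXO/.O./.XO
ply 4: XOX/XXO/XO./..O is terminal -1 (O); from XOX/X../.O./..O depth 6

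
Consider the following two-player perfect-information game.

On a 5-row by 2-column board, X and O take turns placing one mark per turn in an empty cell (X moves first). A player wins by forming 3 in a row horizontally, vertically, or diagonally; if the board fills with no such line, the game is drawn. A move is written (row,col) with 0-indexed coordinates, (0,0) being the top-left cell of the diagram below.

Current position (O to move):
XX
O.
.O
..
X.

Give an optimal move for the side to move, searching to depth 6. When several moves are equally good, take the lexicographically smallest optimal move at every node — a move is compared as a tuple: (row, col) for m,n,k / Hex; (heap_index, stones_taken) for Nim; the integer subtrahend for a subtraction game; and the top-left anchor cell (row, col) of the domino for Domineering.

p1 O@[XX/O./.O/../X.]: (1,1)[XX/OO/.O/../X.]+0 (2,0)[XX/O./OO/../X.]+1* (3,0)[XX/O./.O/O./X.]+1 (3,1)[XX/O./.O/.O/X.]+1 (4,1)[XX/O./.O/../XO]+0
p2 X@[XX/O./OO/../X.]: (1,1)[XX/OX/OO/../X.]-1* (3,0)[XX/O./OO/X./X.]-1 (3,1)[XX/O./OO/.X/X.]-1 (4,1)[XX/O./OO/../XX]-1
p3 O@[XX/OX/OO/../X.]: (3,0)[XX/OX/OO/O./X.]+1* (3,1)[XX/OX/OO/.O/X.]+1 (4,1)[XX/OX/OO/../XO]+1
p4 X@[XX/OX/OO/O./X.] terminal -1; root [XX/O./.O/../X.] d6

O's best at [XX/O./.O/../X.]: (2,0)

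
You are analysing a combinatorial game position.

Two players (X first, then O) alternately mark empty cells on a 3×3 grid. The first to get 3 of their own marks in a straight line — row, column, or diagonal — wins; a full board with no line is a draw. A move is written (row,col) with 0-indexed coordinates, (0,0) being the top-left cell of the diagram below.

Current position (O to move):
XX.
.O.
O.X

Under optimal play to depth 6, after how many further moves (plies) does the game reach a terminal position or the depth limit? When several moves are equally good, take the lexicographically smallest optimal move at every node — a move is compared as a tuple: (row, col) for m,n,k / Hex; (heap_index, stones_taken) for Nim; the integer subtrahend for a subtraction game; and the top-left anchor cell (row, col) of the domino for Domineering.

[XX./.O./O.X] O move#1: (0,2):+1/XXO/.O./O.X*, (1,0):-1/XX./OO./O.X, (1,2):-1/XX./.OO/O.X, (2,1):-1/XX./.O./OOX
[XXO/.O./O.X] end (terminal -1, X#2); searched XX./.O./O.X to 6

PV length from [XX./.O./O.X]: 1 ply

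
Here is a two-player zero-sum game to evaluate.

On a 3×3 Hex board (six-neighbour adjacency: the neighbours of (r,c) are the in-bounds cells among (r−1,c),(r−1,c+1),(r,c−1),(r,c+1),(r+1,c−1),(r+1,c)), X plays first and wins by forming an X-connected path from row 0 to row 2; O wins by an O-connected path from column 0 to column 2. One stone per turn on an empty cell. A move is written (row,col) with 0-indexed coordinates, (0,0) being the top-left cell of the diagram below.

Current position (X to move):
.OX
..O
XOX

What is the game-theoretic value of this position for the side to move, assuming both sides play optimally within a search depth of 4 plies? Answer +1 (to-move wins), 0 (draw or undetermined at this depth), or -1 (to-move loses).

value(.OX/..O/XOX, X) = +1

[.OX/..O/XOX] X move#1: (0,0):+1/XOX/..O/XOX*, (1,0):+1/.OX/X.O/XOX, (1,1):+1/.OX/.XO/XOX
[XOX/..O/XOX] O move#2: (1,0):-1/XOX/O.O/XOX*, (1,1):-1/XOX/.OO/XOX
[XOX/O.O/XOX] X move#3: (1,1):+1/XOX/OXO/XOX*
[XOX/OXO/XOX] end (terminal -1, O#4); searched .OX/..O/XOX to 4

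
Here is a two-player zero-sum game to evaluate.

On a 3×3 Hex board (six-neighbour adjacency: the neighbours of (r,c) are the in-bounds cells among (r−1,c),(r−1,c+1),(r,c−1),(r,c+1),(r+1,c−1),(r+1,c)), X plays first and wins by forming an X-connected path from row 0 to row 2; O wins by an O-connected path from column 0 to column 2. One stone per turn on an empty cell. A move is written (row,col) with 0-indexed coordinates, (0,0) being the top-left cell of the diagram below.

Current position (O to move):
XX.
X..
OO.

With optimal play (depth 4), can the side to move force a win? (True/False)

[XX./X../OO.] O move#1: (0,2):+1/XXO/X../OO.*, (1,1):+1/XX./XO./OO., (1,2):+1/XX./X.O/OO., (2,2):+1/XX./X../OOO
[XXO/X../OO.] X move#2: (1,1):-1/XXO/XX./OO.*, (1,2):-1/XXO/X.X/OO., (2,2):-1/XXO/X../OOX
[XXO/XX./OO.] O move#3: (1,2):+1/XXO/XXO/OO.*, (2,2):+1/XXO/XX./OOO
[XXO/XXO/OO.] end (terminal -1, X#4); searched XX./X../OO. to 4

O winning at [XX./X../OO.]: True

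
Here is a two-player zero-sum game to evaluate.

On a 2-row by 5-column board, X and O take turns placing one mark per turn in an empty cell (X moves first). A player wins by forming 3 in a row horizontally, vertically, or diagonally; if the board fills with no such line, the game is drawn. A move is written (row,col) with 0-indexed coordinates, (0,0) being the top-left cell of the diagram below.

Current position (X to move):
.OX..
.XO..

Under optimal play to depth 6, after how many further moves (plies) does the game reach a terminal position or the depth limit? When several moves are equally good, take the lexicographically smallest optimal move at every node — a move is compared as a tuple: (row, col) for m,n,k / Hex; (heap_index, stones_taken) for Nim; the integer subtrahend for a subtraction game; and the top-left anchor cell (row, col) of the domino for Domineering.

PV length from [.OX../.XO..]: 6 plies

p1 X@[.OX../.XO..]: (0,0)[XOX../.XO..]+0* (0,3)[.OXX./.XO..]+0 (0,4)[.OX.X/.XO..]+0 (1,0)[.OX../XXO..]+0 (1,3)[.OX../.XOX.]+0 (1,4)[.OX../.XO.X]+0
p2 O@[XOX../.XO..]: (0,3)[XOXO./.XO..]+0* (0,4)[XOX.O/.XO..]+0 (1,0)[XOX../OXO..]+0 (1,3)[XOX../.XOO.]+0 (1,4)[XOX../.XO.O]+0
p3 X@[XOXO./.XO..]: (0,4)[XOXOX/.XO..]+0* (1,0)[XOXO./XXO..]+0 (1,3)[XOXO./.XOX.]+0 (1,4)[XOXO./.XO.X]+0
p4 O@[XOXOX/.XO..]: (1,0)[XOXOX/OXO..]+0* (1,3)[XOXOX/.XOO.]+0 (1,4)[XOXOX/.XO.O]+0
p5 X@[XOXOX/OXO..]: (1,3)[XOXOX/OXOX.]+0* (1,4)[XOXOX/OXO.X]+0
p6 O@[XOXOX/OXOX.]: (1,4)[XOXOX/OXOXO]+0*
p7 X@[XOXOX/OXOXO] terminal +0; root [.OX../.XO..] d6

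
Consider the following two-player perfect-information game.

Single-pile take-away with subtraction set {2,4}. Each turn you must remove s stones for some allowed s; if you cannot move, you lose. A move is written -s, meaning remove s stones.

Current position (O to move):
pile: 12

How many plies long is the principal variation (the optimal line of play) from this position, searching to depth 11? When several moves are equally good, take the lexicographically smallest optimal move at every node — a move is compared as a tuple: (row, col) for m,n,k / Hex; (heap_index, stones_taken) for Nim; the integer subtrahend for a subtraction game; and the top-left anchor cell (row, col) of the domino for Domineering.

PV length from [12]: 4 plies

ply 1, O at 12 | -2=-1→10*; -4=-1→8
ply 2, X at 10 | -2=-1→8; -4=+1→6*
ply 3, O at 6 | -2=-1→4*; -4=-1→2
ply 4, X at 4 | -2=-1→2; -4=+1→0*
ply 5: 0 is terminal -1 (O); from 12 depth 11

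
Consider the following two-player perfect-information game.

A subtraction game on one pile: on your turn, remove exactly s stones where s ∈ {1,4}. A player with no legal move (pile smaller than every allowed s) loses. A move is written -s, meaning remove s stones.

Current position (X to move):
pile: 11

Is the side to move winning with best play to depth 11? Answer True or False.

X winning at [11]: True

ply 1, X at 11 | -1=+1→10*; -4=+1→7
ply 2, O at 10 | -1=-1→9*; -4=-1→6
ply 3, X at 9 | -1=-1→8; -4=+1→5*
ply 4, O at 5 | -1=-1→4*; -4=-1→1
ply 5, X at 4 | -1=-1→3; -4=+1→0*
ply 6: 0 is terminal -1 (O); from 11 depth 11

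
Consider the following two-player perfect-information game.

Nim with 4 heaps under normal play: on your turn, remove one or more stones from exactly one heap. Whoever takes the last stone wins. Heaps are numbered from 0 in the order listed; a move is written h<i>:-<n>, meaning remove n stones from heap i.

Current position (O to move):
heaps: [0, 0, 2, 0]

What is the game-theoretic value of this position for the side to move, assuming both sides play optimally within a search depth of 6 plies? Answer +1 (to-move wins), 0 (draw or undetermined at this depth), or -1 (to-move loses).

p1 O@[(0,0,2,0)]: h2:-1[(0,0,1,0)]-1 h2:-2[(0,0,0,0)]+1*
p2 X@[(0,0,0,0)] terminal -1; root [(0,0,2,0)] d6

value((0,0,2,0), O) = +1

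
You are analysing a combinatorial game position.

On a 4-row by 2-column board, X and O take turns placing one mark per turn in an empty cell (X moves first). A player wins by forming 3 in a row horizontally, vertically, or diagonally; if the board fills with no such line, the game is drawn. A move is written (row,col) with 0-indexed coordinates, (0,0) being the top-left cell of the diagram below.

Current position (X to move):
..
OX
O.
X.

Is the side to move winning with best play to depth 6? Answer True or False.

X winning at [../OX/O./X.]: False

ply 1, X at ../OX/O./X. | (0,0)=+0→X./OX/O./X.*; (0,1)=-1→.X/OX/O./X.; (2,1)=-1→../OX/OX/X.; (3,1)=-1→../OX/O./XX
ply 2, O at X./OX/O./X. | (0,1)=+0→XO/OX/O./X.*; (2,1)=+0→X./OX/OO/X.; (3,1)=+0→X./OX/O./XO
ply 3, X at XO/OX/O./X. | (2,1)=+0→XO/OX/OX/X.*; (3,1)=+0→XO/OX/O./XX
ply 4, O at XO/OX/OX/X. | (3,1)=+0→XO/OX/OX/XO*
ply 5: XO/OX/OX/XO is terminal +0 (X); from ../OX/O./X. depth 6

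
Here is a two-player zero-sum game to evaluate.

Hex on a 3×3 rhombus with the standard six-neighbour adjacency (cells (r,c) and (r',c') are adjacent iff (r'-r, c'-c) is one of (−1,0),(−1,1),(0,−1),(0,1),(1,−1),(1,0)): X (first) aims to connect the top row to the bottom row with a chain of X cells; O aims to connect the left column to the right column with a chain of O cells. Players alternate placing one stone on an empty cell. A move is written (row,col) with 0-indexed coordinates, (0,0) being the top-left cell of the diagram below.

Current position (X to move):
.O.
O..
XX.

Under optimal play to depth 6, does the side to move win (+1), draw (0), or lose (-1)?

value(.O./O../XX., X) = +1

p1 X@[.O./O../XX.]: (0,0)[XO./O../XX.]-1 (0,2)[.OX/O../XX.]+1* (1,1)[.O./OX./XX.]-1 (1,2)[.O./O.X/XX.]-1 (2,2)[.O./O../XXX]-1
p2 O@[.OX/O../XX.]: (0,0)[OOX/O../XX.]-1* (1,1)[.OX/OO./XX.]-1 (1,2)[.OX/O.O/XX.]-1 (2,2)[.OX/O../XXO]-1
p3 X@[OOX/O../XX.]: (1,1)[OOX/OX./XX.]+1* (1,2)[OOX/O.X/XX.]+1 (2,2)[OOX/O../XXX]+1
p4 O@[OOX/OX./XX.] terminal -1; root [.O./O../XX.] d6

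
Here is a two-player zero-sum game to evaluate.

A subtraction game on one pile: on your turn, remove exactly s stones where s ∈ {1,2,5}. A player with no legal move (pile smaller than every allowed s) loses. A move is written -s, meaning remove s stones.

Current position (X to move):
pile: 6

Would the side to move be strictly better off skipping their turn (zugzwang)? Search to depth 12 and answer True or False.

p1 X@[6]: -1[5]-1* -2[4]-1 -5[1]-1
p2 O@[5]: -1[4]-1 -2[3]+1* -5[0]+1
p3 X@[3]: -1[2]-1* -2[1]-1
p4 O@[2]: -1[1]-1 -2[0]+1*
p5 X@[0] terminal -1; root [6] d12
pass branch (O moves first from the same position):
  | p1 O@[6]: -1[5]-1* -2[4]-1 -5[1]-1
  | p2 X@[5]: -1[4]-1 -2[3]+1* -5[0]+1
  | p3 O@[3]: -1[2]-1* -2[1]-1
  | p4 X@[2]: -1[1]-1 -2[0]+1*
  | p5 O@[0] terminal -1; root [6] d12
X moving scores -1; X passing scores +1

zugzwang(6, X) = True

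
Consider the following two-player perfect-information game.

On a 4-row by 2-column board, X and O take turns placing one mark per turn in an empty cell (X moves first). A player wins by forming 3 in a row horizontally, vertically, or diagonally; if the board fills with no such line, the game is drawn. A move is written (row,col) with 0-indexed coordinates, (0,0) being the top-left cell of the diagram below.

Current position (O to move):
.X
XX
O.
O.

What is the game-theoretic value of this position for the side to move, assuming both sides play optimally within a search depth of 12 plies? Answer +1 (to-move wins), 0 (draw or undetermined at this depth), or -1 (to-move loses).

[.X/XX/O./O.] O move#1: (0,0):-1/OX/XX/O./O., (2,1):+0/.X/XX/OO/O.*, (3,1):-1/.X/XX/O./OO
[.X/XX/OO/O.] X move#2: (0,0):+0/XX/XX/OO/O.*, (3,1):+0/.X/XX/OO/OX
[XX/XX/OO/O.] O move#3: (3,1):+0/XX/XX/OO/OO*
[XX/XX/OO/OO] end (terminal +0, X#4); searched .X/XX/O./O. to 12

value(.X/XX/O./O., O) = 0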